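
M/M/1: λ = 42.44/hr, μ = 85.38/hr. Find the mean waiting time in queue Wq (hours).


ρ = 42.44/85.38 = 0.4971
Wq = ρ/(μ−λ) = 0.4971/(85.38 − 42.44) = 0.4971/42.94 = 0.01158 hr

Final: 0.01158 hr


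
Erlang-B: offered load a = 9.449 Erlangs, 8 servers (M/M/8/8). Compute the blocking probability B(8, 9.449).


B(c,a) = (a^c/c!) / Σ_{k=0}^{c} a^k/k!
a^8/8! = 1576.036490
Σ terms (k=0..8): 1.00000 + 9.44900 + 44.64180 + 140.60679 + 332.14839 + 627.69403 + 988.51348 + 1334.35199 + 1576.03649 = 5054.441974
B = 1576.036490/5054.441974 = 0.311812

Final: 0.311812


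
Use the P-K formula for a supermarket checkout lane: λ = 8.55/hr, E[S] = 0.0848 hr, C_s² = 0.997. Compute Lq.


ρ = λ·E[S] = 8.55·0.0848 = 0.7250
Lq = ρ²(1+C_s²)/(2(1−ρ)) = 0.5257·(1+0.997)/(2·0.2750)
= 0.5257·1.9970/0.5499 = 1.90898

Final: 1.90898


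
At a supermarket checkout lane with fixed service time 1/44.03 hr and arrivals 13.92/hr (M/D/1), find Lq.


ρ = 13.92/44.03 = 0.3161
M/D/1: Lq = ρ²/(2(1−ρ)) = 0.09995/(2·0.6839) = 0.07308

Final: 0.07308


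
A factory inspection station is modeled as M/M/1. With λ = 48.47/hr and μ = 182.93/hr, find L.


ρ = λ/μ = 48.47/182.93 = 0.2650
L = ρ/(1−ρ) = 0.2650/(1 − 0.2650) = 0.2650/0.7350 = 0.3605

Final: 0.3605


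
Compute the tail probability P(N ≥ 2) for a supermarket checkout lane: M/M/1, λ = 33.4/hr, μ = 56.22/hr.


ρ = 33.4/56.22 = 0.5941
P(N ≥ n) = ρ^n = 0.5941^2 = 0.352948

Final: 0.352948


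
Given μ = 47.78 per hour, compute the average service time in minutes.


Mean service time = 1/μ = 1/47.78 hour = 0.02093 hour
In minutes: 0.02093 × 60 = 1.2558 min

Final: 1.2558 min


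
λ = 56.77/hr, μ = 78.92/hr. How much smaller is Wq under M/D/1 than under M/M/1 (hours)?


ρ = 56.77/78.92 = 0.7193
Wq(M/M/1) = ρ/(μ−λ) = 0.7193/22.15 = 0.03248 hr
Wq(M/D/1) = ρ/(2(μ−λ)) = 0.01624 hr
Savings = 0.03248 − 0.01624 = 0.01624 hr

Final: 0.01624 hr


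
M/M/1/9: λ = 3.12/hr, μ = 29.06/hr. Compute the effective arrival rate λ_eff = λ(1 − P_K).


ρ = 0.1074; P_K = (1−ρ)ρ^9/(1−ρ^10) = 0.000000001692
λ_eff = λ(1 − P_K) = 3.12·(1 − 0.000000001692) = 3.12·1.000000 = 3.1200 /hr

Final: 3.1200 /hr


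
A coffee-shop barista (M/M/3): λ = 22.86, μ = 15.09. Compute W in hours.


a = 1.5149; ρ = 0.5050; P₀ = 0.206915
Lq = P₀·a^c·ρ/(c!(1−ρ)²) = 0.24706
Wq = Lq/λ = 0.24706/22.86 = 0.01081 hr
W = Wq + 1/μ = 0.01081 + 0.06627 = 0.07708 hr

Final: 0.07708 hr


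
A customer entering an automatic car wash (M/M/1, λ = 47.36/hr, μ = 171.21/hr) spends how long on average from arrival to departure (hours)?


W = 1/(μ−λ) = 1/(171.21 − 47.36) = 1/123.85 = 0.008074 hr

Final: 0.008074 hr


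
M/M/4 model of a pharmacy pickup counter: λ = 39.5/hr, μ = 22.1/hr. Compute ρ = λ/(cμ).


ρ = λ/(cμ) = 39.5/(4·22.1) = 39.5/88.40 = 0.4468

Final: 0.4468


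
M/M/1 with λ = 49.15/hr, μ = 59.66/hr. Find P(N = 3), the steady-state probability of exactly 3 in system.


ρ = 49.15/59.66 = 0.8238
P_n = (1−ρ)·ρ^n = (1 − 0.8238)·0.8238^3 = 0.1762·0.559140 = 0.098501

Final: 0.098501


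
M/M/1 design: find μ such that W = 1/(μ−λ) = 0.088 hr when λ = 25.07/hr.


W = 1/(μ−λ) ⇒ μ − λ = 1/W = 1/0.088 = 11.3636
μ = λ + 1/W = 25.07 + 11.3636 = 36.4336 per hr

Final: 36.4336 /hr


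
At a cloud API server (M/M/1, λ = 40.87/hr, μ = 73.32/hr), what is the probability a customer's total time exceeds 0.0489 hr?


W ~ Exponential(μ−λ) for M/M/1.
μ − λ = 73.32 − 40.87 = 32.4500
P(W > t) = e^{−(μ−λ)t} = e^{−1.5868} = 0.204578

Final: 0.204578


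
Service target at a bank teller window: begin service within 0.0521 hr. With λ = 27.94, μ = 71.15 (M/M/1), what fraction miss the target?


ρ = 27.94/71.15 = 0.3927
P(Wq > t) = ρ·e^{−(μ−λ)t} = 0.3927·e^{−2.2512}
= 0.3927·0.105269 = 0.041338

Final: 0.041338


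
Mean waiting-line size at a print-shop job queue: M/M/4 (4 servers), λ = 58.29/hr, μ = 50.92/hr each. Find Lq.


a = λ/μ = 1.1447; ρ = a/4 = 0.2862
P₀ = 0.317440
Lq = P₀·a^c·ρ / (c!·(1−ρ)²) = 0.317440·1.71721·0.2862/(24·0.50953)
= 0.01276

Final: 0.01276


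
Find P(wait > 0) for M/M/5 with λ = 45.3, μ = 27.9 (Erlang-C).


a = λ/μ = 1.6237; ρ = a/5 = 0.3247
P₀ = 0.196695 (from M/M/c formula)
C(c,a) = [a^c/(c!(1−ρ))]·P₀ = [11.28418/(120·0.6753)]·0.196695
= 0.13926·0.196695 = 0.027391

Final: 0.027391


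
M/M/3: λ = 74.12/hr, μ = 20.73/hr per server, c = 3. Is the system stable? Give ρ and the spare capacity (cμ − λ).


Total capacity cμ = 3·20.73 = 62.19/hr
ρ = λ/(cμ) = 74.12/62.19 = 1.1918
Stable ⇔ ρ < 1: NO
Spare capacity = cμ − λ = 62.19 − 74.12 = -11.93/hr

Final: ρ = 1.1918; unstable; margin = -11.93/hr


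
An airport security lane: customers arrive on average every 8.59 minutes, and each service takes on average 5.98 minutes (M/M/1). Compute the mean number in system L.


λ = 60/8.59 = 6.9849 /hr
μ = 60/5.98 = 10.0334 /hr
ρ = λ/μ = 6.9849/10.0334 = 0.6962
L = ρ/(1−ρ) = 0.6962/0.3038 = 2.2912

Final: 2.2912


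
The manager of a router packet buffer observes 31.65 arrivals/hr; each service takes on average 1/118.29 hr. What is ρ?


ρ = λ/μ = 31.65/118.29 = 0.2676

Final: 0.2676


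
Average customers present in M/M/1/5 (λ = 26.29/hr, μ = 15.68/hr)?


ρ = 26.29/15.68 = 1.6767
L = ρ[1 − (K+1)ρ^K + Kρ^(K+1)] / [(1−ρ)(1−ρ^(K+1))]
Numerator: 1.6767·(1 − 6·13.250206 + 5·22.216066) = 54.624005
Denominator: (-0.6767)·(-21.216066) = 14.356025
L = 54.624005/14.356025 = 3.8050

Final: 3.8050


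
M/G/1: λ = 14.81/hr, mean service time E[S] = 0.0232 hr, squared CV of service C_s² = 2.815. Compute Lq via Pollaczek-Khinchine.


ρ = λ·E[S] = 14.81·0.0232 = 0.3436
Lq = ρ²(1+C_s²)/(2(1−ρ)) = 0.1181·(1+2.815)/(2·0.6564)
= 0.1181·3.8150/1.3128 = 0.34307

Final: 0.34307


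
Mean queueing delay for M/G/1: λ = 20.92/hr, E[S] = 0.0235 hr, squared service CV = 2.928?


ρ = λ·E[S] = 20.92·0.0235 = 0.4916
E[S²] = E[S]²(1+C_s²) = 0.0235²·(1+2.928) = 0.002169
Wq = λ·E[S²]/(2(1−ρ)) = 20.92·0.002169/(2·0.5084) = 0.04463 hr

Final: 0.04463 hr


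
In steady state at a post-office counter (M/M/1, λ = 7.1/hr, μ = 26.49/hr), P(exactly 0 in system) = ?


ρ = 7.1/26.49 = 0.2680
P_n = (1−ρ)·ρ^n = (1 − 0.2680)·0.2680^0 = 0.7320·1.000000 = 0.731974

Final: 0.731974


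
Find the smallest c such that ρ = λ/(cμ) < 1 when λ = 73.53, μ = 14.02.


Stability requires cμ > λ ⇔ c > λ/μ.
λ/μ = 73.53/14.02 = 5.2447
Minimum integer c = ⌊5.2447⌋ + 1 = 6
Check: 6·14.02 = 84.12 > 73.53, while 5·14.02 = 70.10 ≤ 73.53

Final: 6 servers


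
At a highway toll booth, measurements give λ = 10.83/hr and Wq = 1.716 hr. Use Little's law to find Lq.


Lq = λWq = 10.83·1.716 = 18.5843

Final: 18.5843


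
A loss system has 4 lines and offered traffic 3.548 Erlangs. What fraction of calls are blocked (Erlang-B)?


B(c,a) = (a^c/c!) / Σ_{k=0}^{c} a^k/k!
a^4/4! = 6.602725
Σ terms (k=0..4): 1.00000 + 3.54800 + 6.29415 + 7.44388 + 6.60272 = 24.888761
B = 6.602725/24.888761 = 0.265289

Final: 0.265289


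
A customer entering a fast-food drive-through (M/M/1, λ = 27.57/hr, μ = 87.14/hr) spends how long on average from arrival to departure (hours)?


W = 1/(μ−λ) = 1/(87.14 − 27.57) = 1/59.57 = 0.01679 hr

Final: 0.01679 hr


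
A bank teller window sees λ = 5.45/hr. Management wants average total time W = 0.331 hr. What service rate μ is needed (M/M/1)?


W = 1/(μ−λ) ⇒ μ − λ = 1/W = 1/0.331 = 3.0211
μ = λ + 1/W = 5.45 + 3.0211 = 8.4711 per hr

Final: 8.4711 /hr


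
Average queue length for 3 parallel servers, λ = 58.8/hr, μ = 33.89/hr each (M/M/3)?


a = λ/μ = 1.7350; ρ = a/3 = 0.5783
P₀ = 0.158613
Lq = P₀·a^c·ρ / (c!·(1−ρ)²) = 0.158613·5.22297·0.5783/(6·0.17780)
= 0.44913

Final: 0.44913


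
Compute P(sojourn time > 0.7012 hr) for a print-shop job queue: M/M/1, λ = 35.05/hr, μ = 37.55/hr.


W ~ Exponential(μ−λ) for M/M/1.
μ − λ = 37.55 − 35.05 = 2.5000
P(W > t) = e^{−(μ−λ)t} = e^{−1.7530} = 0.173253

Final: 0.173253


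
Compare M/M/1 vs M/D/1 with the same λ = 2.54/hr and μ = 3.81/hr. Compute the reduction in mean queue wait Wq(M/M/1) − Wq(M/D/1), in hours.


ρ = 2.54/3.81 = 0.6667
Wq(M/M/1) = ρ/(μ−λ) = 0.6667/1.27 = 0.52493 hr
Wq(M/D/1) = ρ/(2(μ−λ)) = 0.26247 hr
Savings = 0.52493 − 0.26247 = 0.26247 hr

Final: 0.26247 hr


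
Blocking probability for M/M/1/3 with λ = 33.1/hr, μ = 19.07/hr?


ρ = λ/μ = 33.1/19.07 = 1.7357
P_K = (1−ρ)ρ^K/(1−ρ^(K+1)) = (-0.7357·5.229160)/(1 − 9.076308)
= -3.847148/-8.076308 = 0.476350

Final: 0.476350


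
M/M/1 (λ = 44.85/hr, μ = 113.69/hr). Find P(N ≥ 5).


ρ = 44.85/113.69 = 0.3945
P(N ≥ n) = ρ^n = 0.3945^5 = 0.009554

Final: 0.009554


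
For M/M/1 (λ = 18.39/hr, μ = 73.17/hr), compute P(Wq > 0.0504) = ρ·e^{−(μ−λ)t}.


ρ = 18.39/73.17 = 0.2513
P(Wq > t) = ρ·e^{−(μ−λ)t} = 0.2513·e^{−2.7609}
= 0.2513·0.063234 = 0.015893

Final: 0.015893


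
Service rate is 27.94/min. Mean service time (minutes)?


Mean service time = 1/μ = 1/27.94 minute = 0.03579 minute
In minutes: 0.03579 × 1 = 0.03579 min

Final: 0.03579 min


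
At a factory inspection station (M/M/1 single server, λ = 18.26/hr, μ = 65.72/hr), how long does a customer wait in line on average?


ρ = 18.26/65.72 = 0.2778
Wq = ρ/(μ−λ) = 0.2778/(65.72 − 18.26) = 0.2778/47.46 = 0.005854 hr

Final: 0.005854 hr


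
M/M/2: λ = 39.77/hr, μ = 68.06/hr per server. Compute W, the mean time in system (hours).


a = 0.5843; ρ = 0.2922; P₀ = 0.547786
Lq = P₀·a^c·ρ/(c!(1−ρ)²) = 0.05454
Wq = Lq/λ = 0.05454/39.77 = 0.001371 hr
W = Wq + 1/μ = 0.001371 + 0.01469 = 0.01606 hr

Final: 0.01606 hr


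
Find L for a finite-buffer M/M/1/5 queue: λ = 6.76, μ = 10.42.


ρ = 6.76/10.42 = 0.6488
L = ρ[1 − (K+1)ρ^K + Kρ^(K+1)] / [(1−ρ)(1−ρ^(K+1))]
Numerator: 0.6488·(1 − 6·0.114920 + 5·0.074554) = 0.443262
Denominator: (0.3512)·(0.925446) = 0.325061
L = 0.443262/0.325061 = 1.3636

Final: 1.3636


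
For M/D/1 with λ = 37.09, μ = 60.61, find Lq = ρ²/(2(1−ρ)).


ρ = 37.09/60.61 = 0.6119
M/D/1: Lq = ρ²/(2(1−ρ)) = 0.3745/(2·0.3881) = 0.48251

Final: 0.48251


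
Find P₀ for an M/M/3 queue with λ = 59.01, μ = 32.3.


a = λ/μ = 59.01/32.3 = 1.8269; ρ = a/c = 0.6090
Σ_{k=0}^{2} a^k/k! (terms k=0..2) = 1.00000 + 1.82693 + 1.66885 = 4.49578
Tail: a^3/(3!(1−ρ)) = 6.09775/(6·0.3910) = 2.59907
P₀ = 1/(4.49578 + 2.59907) = 1/7.09485 = 0.140947

Final: 0.140947


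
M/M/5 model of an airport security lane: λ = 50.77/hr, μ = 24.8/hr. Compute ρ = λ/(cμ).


ρ = λ/(cμ) = 50.77/(5·24.8) = 50.77/124.00 = 0.4094

Final: 0.4094


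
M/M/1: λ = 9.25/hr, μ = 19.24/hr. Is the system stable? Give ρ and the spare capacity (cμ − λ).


Total capacity cμ = 1·19.24 = 19.24/hr
ρ = λ/(cμ) = 9.25/19.24 = 0.4808
Stable ⇔ ρ < 1: YES
Spare capacity = cμ − λ = 19.24 − 9.25 = 9.99/hr

Final: ρ = 0.4808; stable; margin = 9.99/hr


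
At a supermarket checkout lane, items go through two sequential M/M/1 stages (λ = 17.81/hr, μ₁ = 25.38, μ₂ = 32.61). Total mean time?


Each node sees arrival rate λ = 17.81/hr (tandem ⇒ throughput preserved).
W₁ = 1/(μ₁−λ) = 1/(25.38−17.81) = 0.13210 hr
W₂ = 1/(μ₂−λ) = 1/(32.61−17.81) = 0.06757 hr
W_total = W₁ + W₂ = 0.13210 + 0.06757 = 0.19967 hr

Final: 0.19967 hr


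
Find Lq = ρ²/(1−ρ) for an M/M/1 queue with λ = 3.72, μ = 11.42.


ρ = 3.72/11.42 = 0.3257
Lq = ρ²/(1−ρ) = 0.1061/0.6743 = 0.1574

Final: 0.1574


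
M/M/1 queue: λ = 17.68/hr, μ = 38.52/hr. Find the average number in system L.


ρ = λ/μ = 17.68/38.52 = 0.4590
L = ρ/(1−ρ) = 0.4590/(1 − 0.4590) = 0.4590/0.5410 = 0.8484

Final: 0.8484


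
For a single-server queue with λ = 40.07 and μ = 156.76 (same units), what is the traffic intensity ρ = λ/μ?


ρ = λ/μ = 40.07/156.76 = 0.2556

Final: 0.2556


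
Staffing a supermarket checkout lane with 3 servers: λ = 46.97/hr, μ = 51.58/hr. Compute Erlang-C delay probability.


a = λ/μ = 0.9106; ρ = a/3 = 0.3035
P₀ = 0.399051 (from M/M/c formula)
C(c,a) = [a^c/(c!(1−ρ))]·P₀ = [0.75512/(6·0.6965)]·0.399051
= 0.18071·0.399051 = 0.072111

Final: 0.072111


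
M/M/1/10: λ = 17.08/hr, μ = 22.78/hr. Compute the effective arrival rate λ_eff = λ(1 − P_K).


ρ = 0.7498; P_K = (1−ρ)ρ^10/(1−ρ^11) = 0.014667
λ_eff = λ(1 − P_K) = 17.08·(1 − 0.014667) = 17.08·0.985333 = 16.8295 /hr

Final: 16.8295 /hr


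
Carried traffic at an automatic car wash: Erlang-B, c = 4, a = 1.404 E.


B(4,1.404) = 0.040347 (Erlang-B)
Carried load = a(1 − B) = 1.404·(1 − 0.040347) = 1.404·0.959653 = 1.3474 E

Final: 1.3474 Erlangs


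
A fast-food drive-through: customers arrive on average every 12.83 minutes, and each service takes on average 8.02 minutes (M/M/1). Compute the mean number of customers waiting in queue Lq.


λ = 60/12.83 = 4.6765 /hr
μ = 60/8.02 = 7.4813 /hr
ρ = λ/μ = 4.6765/7.4813 = 0.6251
Lq = ρ²/(1−ρ) = 0.3907/0.3749 = 1.0423

Final: 1.0423


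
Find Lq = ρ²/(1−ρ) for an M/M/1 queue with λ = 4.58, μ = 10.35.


ρ = 4.58/10.35 = 0.4425
Lq = ρ²/(1−ρ) = 0.1958/0.5575 = 0.3512

Final: 0.3512


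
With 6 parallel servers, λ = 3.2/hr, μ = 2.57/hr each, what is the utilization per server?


ρ = λ/(cμ) = 3.2/(6·2.57) = 3.2/15.42 = 0.2075

Final: 0.2075


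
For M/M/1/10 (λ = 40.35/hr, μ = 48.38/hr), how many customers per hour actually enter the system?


ρ = 0.8340; P_K = (1−ρ)ρ^10/(1−ρ^11) = 0.031277
λ_eff = λ(1 − P_K) = 40.35·(1 − 0.031277) = 40.35·0.968723 = 39.0880 /hr

Final: 39.0880 /hr


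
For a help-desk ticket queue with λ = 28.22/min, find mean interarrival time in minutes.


Mean interarrival time = 1/λ = 1/28.22 minute = 0.03544 minute
In minutes: 0.03544 × 1 = 0.03544 min

Final: 0.03544 min


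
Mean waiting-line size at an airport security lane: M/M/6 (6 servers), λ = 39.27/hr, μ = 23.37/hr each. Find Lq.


a = λ/μ = 1.6804; ρ = a/6 = 0.2801
P₀ = 0.186212
Lq = P₀·a^c·ρ / (c!·(1−ρ)²) = 0.186212·22.51195·0.2801/(720·0.51831)
= 0.003146

Final: 0.003146


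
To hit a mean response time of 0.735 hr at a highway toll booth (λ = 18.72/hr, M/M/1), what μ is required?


W = 1/(μ−λ) ⇒ μ − λ = 1/W = 1/0.735 = 1.3605
μ = λ + 1/W = 18.72 + 1.3605 = 20.0805 per hr

Final: 20.0805 /hr


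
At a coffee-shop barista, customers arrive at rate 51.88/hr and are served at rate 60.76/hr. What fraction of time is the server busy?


ρ = λ/μ = 51.88/60.76 = 0.8539

Final: 0.8539


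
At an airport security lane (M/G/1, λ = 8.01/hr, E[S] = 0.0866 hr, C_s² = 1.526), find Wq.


ρ = λ·E[S] = 8.01·0.0866 = 0.6937
E[S²] = E[S]²(1+C_s²) = 0.0866²·(1+1.526) = 0.018944
Wq = λ·E[S²]/(2(1−ρ)) = 8.01·0.018944/(2·0.3063) = 0.24767 hr

Final: 0.24767 hr


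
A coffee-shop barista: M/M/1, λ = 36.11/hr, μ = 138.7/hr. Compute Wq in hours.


ρ = 36.11/138.7 = 0.2603
Wq = ρ/(μ−λ) = 0.2603/(138.7 − 36.11) = 0.2603/102.59 = 0.002538 hr

Final: 0.002538 hr


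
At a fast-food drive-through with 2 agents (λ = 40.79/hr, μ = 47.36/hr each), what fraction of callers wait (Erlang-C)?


a = λ/μ = 0.8613; ρ = a/2 = 0.4306
P₀ = 0.397978 (from M/M/c formula)
C(c,a) = [a^c/(c!(1−ρ))]·P₀ = [0.74180/(2·0.5694)]·0.397978
= 0.65143·0.397978 = 0.259253

Final: 0.259253


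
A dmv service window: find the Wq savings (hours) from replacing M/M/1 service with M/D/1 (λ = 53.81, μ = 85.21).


ρ = 53.81/85.21 = 0.6315
Wq(M/M/1) = ρ/(μ−λ) = 0.6315/31.40 = 0.02011 hr
Wq(M/D/1) = ρ/(2(μ−λ)) = 0.01006 hr
Savings = 0.02011 − 0.01006 = 0.01006 hr

Final: 0.01006 hr


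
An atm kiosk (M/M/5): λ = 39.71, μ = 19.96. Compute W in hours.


a = 1.9895; ρ = 0.3979; P₀ = 0.135777
Lq = P₀·a^c·ρ/(c!(1−ρ)²) = 0.03871
Wq = Lq/λ = 0.03871/39.71 = 0.0009747 hr
W = Wq + 1/μ = 0.0009747 + 0.05010 = 0.05107 hr

Final: 0.05107 hr


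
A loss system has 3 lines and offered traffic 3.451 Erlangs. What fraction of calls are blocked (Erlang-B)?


B(c,a) = (a^c/c!) / Σ_{k=0}^{c} a^k/k!
a^3/3! = 6.849890
Σ terms (k=0..3): 1.00000 + 3.45100 + 5.95470 + 6.84989 = 17.255591
B = 6.849890/17.255591 = 0.396966

Final: 0.396966


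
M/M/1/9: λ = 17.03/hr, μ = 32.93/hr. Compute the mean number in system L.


ρ = 17.03/32.93 = 0.5172
L = ρ[1 − (K+1)ρ^K + Kρ^(K+1)] / [(1−ρ)(1−ρ^(K+1))]
Numerator: 0.5172·(1 − 10·0.002646 + 9·0.001368) = 0.509842
Denominator: (0.4828)·(0.998632) = 0.482182
L = 0.509842/0.482182 = 1.0574

Final: 1.0574


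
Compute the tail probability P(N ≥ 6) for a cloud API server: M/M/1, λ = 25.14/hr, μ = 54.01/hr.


ρ = 25.14/54.01 = 0.4655
P(N ≥ n) = ρ^n = 0.4655^6 = 0.010171

Final: 0.010171


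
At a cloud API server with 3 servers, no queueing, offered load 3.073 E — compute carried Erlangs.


B(3,3.073) = 0.354815 (Erlang-B)
Carried load = a(1 − B) = 3.073·(1 − 0.354815) = 3.073·0.645185 = 1.9827 E

Final: 1.9827 Erlangs


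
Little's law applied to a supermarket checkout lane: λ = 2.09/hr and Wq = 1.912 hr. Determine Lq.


Lq = λWq = 2.09·1.912 = 3.9961

Final: 3.9961


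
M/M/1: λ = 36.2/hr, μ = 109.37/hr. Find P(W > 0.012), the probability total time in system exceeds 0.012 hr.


W ~ Exponential(μ−λ) for M/M/1.
μ − λ = 109.37 − 36.2 = 73.1700
P(W > t) = e^{−(μ−λ)t} = e^{−0.8780} = 0.415597

Final: 0.415597


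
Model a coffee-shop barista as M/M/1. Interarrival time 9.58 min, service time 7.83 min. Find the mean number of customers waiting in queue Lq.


λ = 60/9.58 = 6.2630 /hr
μ = 60/7.83 = 7.6628 /hr
ρ = λ/μ = 6.2630/7.6628 = 0.8173
Lq = ρ²/(1−ρ) = 0.6680/0.1827 = 3.6570

Final: 3.6570


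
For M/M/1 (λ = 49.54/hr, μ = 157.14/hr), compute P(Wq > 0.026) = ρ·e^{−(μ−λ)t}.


ρ = 49.54/157.14 = 0.3153
P(Wq > t) = ρ·e^{−(μ−λ)t} = 0.3153·e^{−2.7976}
= 0.3153·0.060956 = 0.019217

Final: 0.019217


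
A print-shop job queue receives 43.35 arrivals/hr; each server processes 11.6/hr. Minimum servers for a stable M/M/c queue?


Stability requires cμ > λ ⇔ c > λ/μ.
λ/μ = 43.35/11.6 = 3.7371
Minimum integer c = ⌊3.7371⌋ + 1 = 4
Check: 4·11.6 = 46.40 > 43.35, while 3·11.6 = 34.80 ≤ 43.35

Final: 4 servers


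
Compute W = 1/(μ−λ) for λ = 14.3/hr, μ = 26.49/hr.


W = 1/(μ−λ) = 1/(26.49 − 14.3) = 1/12.19 = 0.08203 hr

Final: 0.08203 hr


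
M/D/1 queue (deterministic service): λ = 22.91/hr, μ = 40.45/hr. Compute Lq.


ρ = 22.91/40.45 = 0.5664
M/D/1: Lq = ρ²/(2(1−ρ)) = 0.3208/(2·0.4336) = 0.36989

Final: 0.36989


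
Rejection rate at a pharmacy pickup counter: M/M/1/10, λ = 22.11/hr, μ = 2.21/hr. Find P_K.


ρ = λ/μ = 22.11/2.21 = 10.0045
P_K = (1−ρ)ρ^K/(1−ρ^(K+1)) = (-9.0045·10045341115.746325)/(1 − 100498865189.661194)
= -90453524073.914871/-100498865188.661194 = 0.900045

Final: 0.900045


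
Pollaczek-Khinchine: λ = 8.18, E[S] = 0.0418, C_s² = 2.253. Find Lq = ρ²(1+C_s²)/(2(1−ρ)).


ρ = λ·E[S] = 8.18·0.0418 = 0.3419
Lq = ρ²(1+C_s²)/(2(1−ρ)) = 0.1169·(1+2.253)/(2·0.6581)
= 0.1169·3.2530/1.3162 = 0.28896

Final: 0.28896


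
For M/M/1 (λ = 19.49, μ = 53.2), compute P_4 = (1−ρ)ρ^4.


ρ = 19.49/53.2 = 0.3664
P_n = (1−ρ)·ρ^n = (1 − 0.3664)·0.3664^4 = 0.6336·0.018014 = 0.011414

Final: 0.011414


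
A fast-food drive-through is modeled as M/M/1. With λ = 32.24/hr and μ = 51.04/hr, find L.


ρ = λ/μ = 32.24/51.04 = 0.6317
L = ρ/(1−ρ) = 0.6317/(1 − 0.6317) = 0.6317/0.3683 = 1.7149

Final: 1.7149


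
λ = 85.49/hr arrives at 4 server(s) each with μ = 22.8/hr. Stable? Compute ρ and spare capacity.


Total capacity cμ = 4·22.8 = 91.20/hr
ρ = λ/(cμ) = 85.49/91.20 = 0.9374
Stable ⇔ ρ < 1: YES
Spare capacity = cμ − λ = 91.20 − 85.49 = 5.71/hr

Final: ρ = 0.9374; stable; margin = 5.71/hr


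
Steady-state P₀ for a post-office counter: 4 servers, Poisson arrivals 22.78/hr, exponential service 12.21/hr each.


a = λ/μ = 22.78/12.21 = 1.8657; ρ = a/c = 0.4664
Σ_{k=0}^{3} a^k/k! (terms k=0..3) = 1.00000 + 1.86568 + 1.74039 + 1.08234 = 5.68841
Tail: a^4/(4!(1−ρ)) = 12.11580/(24·0.5336) = 0.94611
P₀ = 1/(5.68841 + 0.94611) = 1/6.63452 = 0.150727

Final: 0.150727


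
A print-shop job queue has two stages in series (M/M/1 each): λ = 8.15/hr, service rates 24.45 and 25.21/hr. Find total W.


Each node sees arrival rate λ = 8.15/hr (tandem ⇒ throughput preserved).
W₁ = 1/(μ₁−λ) = 1/(24.45−8.15) = 0.06135 hr
W₂ = 1/(μ₂−λ) = 1/(25.21−8.15) = 0.05862 hr
W_total = W₁ + W₂ = 0.06135 + 0.05862 = 0.11997 hr

Final: 0.11997 hr


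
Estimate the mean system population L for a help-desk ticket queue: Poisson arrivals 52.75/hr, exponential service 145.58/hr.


ρ = λ/μ = 52.75/145.58 = 0.3623
L = ρ/(1−ρ) = 0.3623/(1 − 0.3623) = 0.3623/0.6377 = 0.5682

Final: 0.5682


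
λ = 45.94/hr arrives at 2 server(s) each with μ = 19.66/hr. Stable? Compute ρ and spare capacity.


Total capacity cμ = 2·19.66 = 39.32/hr
ρ = λ/(cμ) = 45.94/39.32 = 1.1684
Stable ⇔ ρ < 1: NO
Spare capacity = cμ − λ = 39.32 − 45.94 = -6.62/hr

Final: ρ = 1.1684; unstable; margin = -6.62/hr


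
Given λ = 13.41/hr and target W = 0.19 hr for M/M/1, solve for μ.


W = 1/(μ−λ) ⇒ μ − λ = 1/W = 1/0.19 = 5.2632
μ = λ + 1/W = 13.41 + 5.2632 = 18.6732 per hr

Final: 18.6732 /hr


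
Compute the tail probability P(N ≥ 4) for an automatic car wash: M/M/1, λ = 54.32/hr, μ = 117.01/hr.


ρ = 54.32/117.01 = 0.4642
P(N ≥ n) = ρ^n = 0.4642^4 = 0.046446

Final: 0.046446


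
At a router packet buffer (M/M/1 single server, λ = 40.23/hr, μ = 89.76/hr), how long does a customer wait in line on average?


ρ = 40.23/89.76 = 0.4482
Wq = ρ/(μ−λ) = 0.4482/(89.76 − 40.23) = 0.4482/49.53 = 0.009049 hr

Final: 0.009049 hr


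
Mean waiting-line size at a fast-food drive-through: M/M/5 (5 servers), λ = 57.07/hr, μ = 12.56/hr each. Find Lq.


a = λ/μ = 4.5438; ρ = a/5 = 0.9088
P₀ = 0.004422
Lq = P₀·a^c·ρ / (c!·(1−ρ)²) = 0.004422·1936.82849·0.9088/(120·0.008325)
= 7.79035

Final: 7.79035


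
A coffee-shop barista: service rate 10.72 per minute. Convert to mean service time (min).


Mean service time = 1/μ = 1/10.72 minute = 0.09328 minute
In minutes: 0.09328 × 1 = 0.09328 min

Final: 0.09328 min


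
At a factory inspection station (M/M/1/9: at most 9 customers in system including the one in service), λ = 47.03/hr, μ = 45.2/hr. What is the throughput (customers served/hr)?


ρ = 1.0405; P_K = (1−ρ)ρ^9/(1−ρ^10) = 0.118781
λ_eff = λ(1 − P_K) = 47.03·(1 − 0.118781) = 47.03·0.881219 = 41.4437 /hr

Final: 41.4437 /hr


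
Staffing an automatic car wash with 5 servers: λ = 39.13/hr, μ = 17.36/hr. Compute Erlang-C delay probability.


a = λ/μ = 2.2540; ρ = a/5 = 0.4508
P₀ = 0.103504 (from M/M/c formula)
C(c,a) = [a^c/(c!(1−ρ))]·P₀ = [58.18361/(120·0.5492)]·0.103504
= 0.88286·0.103504 = 0.091380

Final: 0.091380


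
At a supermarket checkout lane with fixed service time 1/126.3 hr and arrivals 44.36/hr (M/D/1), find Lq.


ρ = 44.36/126.3 = 0.3512
M/D/1: Lq = ρ²/(2(1−ρ)) = 0.1234/(2·0.6488) = 0.09507

Final: 0.09507


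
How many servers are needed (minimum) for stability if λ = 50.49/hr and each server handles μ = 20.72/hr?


Stability requires cμ > λ ⇔ c > λ/μ.
λ/μ = 50.49/20.72 = 2.4368
Minimum integer c = ⌊2.4368⌋ + 1 = 3
Check: 3·20.72 = 62.16 > 50.49, while 2·20.72 = 41.44 ≤ 50.49

Final: 3 servers


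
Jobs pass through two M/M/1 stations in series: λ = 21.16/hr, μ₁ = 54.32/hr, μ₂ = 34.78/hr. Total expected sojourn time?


Each node sees arrival rate λ = 21.16/hr (tandem ⇒ throughput preserved).
W₁ = 1/(μ₁−λ) = 1/(54.32−21.16) = 0.03016 hr
W₂ = 1/(μ₂−λ) = 1/(34.78−21.16) = 0.07342 hr
W_total = W₁ + W₂ = 0.03016 + 0.07342 = 0.10358 hr

Final: 0.10358 hr


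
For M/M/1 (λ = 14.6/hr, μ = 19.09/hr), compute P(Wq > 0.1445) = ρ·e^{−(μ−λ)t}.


ρ = 14.6/19.09 = 0.7648
P(Wq > t) = ρ·e^{−(μ−λ)t} = 0.7648·e^{−0.6488}
= 0.7648·0.522670 = 0.399737

Final: 0.399737


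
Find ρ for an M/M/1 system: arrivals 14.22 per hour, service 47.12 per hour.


ρ = λ/μ = 14.22/47.12 = 0.3018

Final: 0.3018


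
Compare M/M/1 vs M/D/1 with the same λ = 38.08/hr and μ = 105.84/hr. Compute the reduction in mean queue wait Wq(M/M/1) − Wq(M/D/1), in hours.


ρ = 38.08/105.84 = 0.3598
Wq(M/M/1) = ρ/(μ−λ) = 0.3598/67.76 = 0.005310 hr
Wq(M/D/1) = ρ/(2(μ−λ)) = 0.002655 hr
Savings = 0.005310 − 0.002655 = 0.002655 hr

Final: 0.002655 hr


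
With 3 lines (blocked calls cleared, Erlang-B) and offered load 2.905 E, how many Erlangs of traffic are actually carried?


B(3,2.905) = 0.334624 (Erlang-B)
Carried load = a(1 − B) = 2.905·(1 − 0.334624) = 2.905·0.665376 = 1.9329 E

Final: 1.9329 Erlangs


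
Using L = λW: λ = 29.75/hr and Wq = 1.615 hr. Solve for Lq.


Lq = λWq = 29.75·1.615 = 48.0463

Final: 48.0463


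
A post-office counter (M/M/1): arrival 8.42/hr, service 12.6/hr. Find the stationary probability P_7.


ρ = 8.42/12.6 = 0.6683
P_n = (1−ρ)·ρ^n = (1 − 0.6683)·0.6683^7 = 0.3317·0.059510 = 0.019742

Final: 0.019742


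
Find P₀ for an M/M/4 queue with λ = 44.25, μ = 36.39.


a = λ/μ = 44.25/36.39 = 1.2160; ρ = a/c = 0.3040
Σ_{k=0}^{3} a^k/k! (terms k=0..3) = 1.00000 + 1.21599 + 0.73932 + 0.29967 = 3.25498
Tail: a^4/(4!(1−ρ)) = 2.18638/(24·0.6960) = 0.13089
P₀ = 1/(3.25498 + 0.13089) = 1/3.38587 = 0.295345

Final: 0.295345


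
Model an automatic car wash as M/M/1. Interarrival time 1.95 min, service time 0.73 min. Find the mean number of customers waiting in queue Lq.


λ = 60/1.95 = 30.7692 /hr
μ = 60/0.73 = 82.1918 /hr
ρ = λ/μ = 30.7692/82.1918 = 0.3744
Lq = ρ²/(1−ρ) = 0.1401/0.6256 = 0.2240

Final: 0.2240


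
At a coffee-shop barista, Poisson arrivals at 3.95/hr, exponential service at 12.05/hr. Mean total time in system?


W = 1/(μ−λ) = 1/(12.05 − 3.95) = 1/8.10 = 0.1235 hr

Final: 0.1235 hr


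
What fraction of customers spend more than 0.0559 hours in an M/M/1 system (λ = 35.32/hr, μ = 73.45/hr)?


W ~ Exponential(μ−λ) for M/M/1.
μ − λ = 73.45 − 35.32 = 38.1300
P(W > t) = e^{−(μ−λ)t} = e^{−2.1315} = 0.118663

Final: 0.118663


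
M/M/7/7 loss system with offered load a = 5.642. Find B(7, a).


B(c,a) = (a^c/c!) / Σ_{k=0}^{c} a^k/k!
a^7/7! = 36.107801
Σ terms (k=0..7): 1.00000 + 5.64200 + 15.91608 + 29.93284 + 42.22028 + 47.64136 + 44.79876 + 36.10780 = 223.259127
B = 36.107801/223.259127 = 0.161730

Final: 0.161730


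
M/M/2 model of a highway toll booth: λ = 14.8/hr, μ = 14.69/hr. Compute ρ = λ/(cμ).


ρ = λ/(cμ) = 14.8/(2·14.69) = 14.8/29.38 = 0.5037

Final: 0.5037


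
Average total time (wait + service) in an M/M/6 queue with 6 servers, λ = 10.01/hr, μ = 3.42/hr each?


a = 2.9269; ρ = 0.4878; P₀ = 0.052793
Lq = P₀·a^c·ρ/(c!(1−ρ)²) = 0.08572
Wq = Lq/λ = 0.08572/10.01 = 0.008564 hr
W = Wq + 1/μ = 0.008564 + 0.29240 = 0.30096 hr

Final: 0.30096 hr


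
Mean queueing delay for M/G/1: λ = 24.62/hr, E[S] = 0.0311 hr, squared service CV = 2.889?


ρ = λ·E[S] = 24.62·0.0311 = 0.7657
E[S²] = E[S]²(1+C_s²) = 0.0311²·(1+2.889) = 0.003761
Wq = λ·E[S²]/(2(1−ρ)) = 24.62·0.003761/(2·0.2343) = 0.19761 hr

Final: 0.19761 hr


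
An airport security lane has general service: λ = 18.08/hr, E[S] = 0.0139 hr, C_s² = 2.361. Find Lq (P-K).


ρ = λ·E[S] = 18.08·0.0139 = 0.2513
Lq = ρ²(1+C_s²)/(2(1−ρ)) = 0.06316·(1+2.361)/(2·0.7487)
= 0.06316·3.3610/1.4974 = 0.14176

Final: 0.14176


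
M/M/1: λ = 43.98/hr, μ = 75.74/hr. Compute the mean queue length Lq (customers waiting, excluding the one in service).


ρ = 43.98/75.74 = 0.5807
Lq = ρ²/(1−ρ) = 0.3372/0.4193 = 0.8041

Final: 0.8041


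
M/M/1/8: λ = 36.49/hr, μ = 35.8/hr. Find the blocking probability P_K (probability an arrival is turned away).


ρ = λ/μ = 36.49/35.8 = 1.0193
P_K = (1−ρ)ρ^K/(1−ρ^(K+1)) = (-0.01927·1.165002)/(1 − 1.187456)
= -0.022454/-0.187456 = 0.119783

Final: 0.119783


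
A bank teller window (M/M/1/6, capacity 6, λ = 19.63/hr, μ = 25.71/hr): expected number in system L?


ρ = 19.63/25.71 = 0.7635
L = ρ[1 − (K+1)ρ^K + Kρ^(K+1)] / [(1−ρ)(1−ρ^(K+1))]
Numerator: 0.7635·(1 − 7·0.198111 + 6·0.151261) = 0.397630
Denominator: (0.2365)·(0.848739) = 0.200713
L = 0.397630/0.200713 = 1.9811

Final: 1.9811


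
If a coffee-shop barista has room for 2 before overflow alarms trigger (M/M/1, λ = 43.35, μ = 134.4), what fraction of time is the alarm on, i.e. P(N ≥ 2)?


ρ = 43.35/134.4 = 0.3225
P(N ≥ n) = ρ^n = 0.3225^2 = 0.104035

Final: 0.104035


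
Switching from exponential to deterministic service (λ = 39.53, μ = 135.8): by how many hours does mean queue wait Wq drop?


ρ = 39.53/135.8 = 0.2911
Wq(M/M/1) = ρ/(μ−λ) = 0.2911/96.27 = 0.003024 hr
Wq(M/D/1) = ρ/(2(μ−λ)) = 0.001512 hr
Savings = 0.003024 − 0.001512 = 0.001512 hr

Final: 0.001512 hr


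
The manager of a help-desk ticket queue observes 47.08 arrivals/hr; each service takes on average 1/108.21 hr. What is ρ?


ρ = λ/μ = 47.08/108.21 = 0.4351

Final: 0.4351


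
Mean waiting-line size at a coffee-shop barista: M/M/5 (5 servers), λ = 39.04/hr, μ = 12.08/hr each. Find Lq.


a = λ/μ = 3.2318; ρ = a/5 = 0.6464
P₀ = 0.035801
Lq = P₀·a^c·ρ / (c!·(1−ρ)²) = 0.035801·352.54485·0.6464/(120·0.12506)
= 0.54359

Final: 0.54359


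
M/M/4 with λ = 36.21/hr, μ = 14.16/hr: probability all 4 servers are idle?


a = λ/μ = 36.21/14.16 = 2.5572; ρ = a/c = 0.6393
Σ_{k=0}^{3} a^k/k! (terms k=0..3) = 1.00000 + 2.55720 + 3.26964 + 2.78705 = 9.61390
Tail: a^4/(4!(1−ρ)) = 42.76230/(24·0.3607) = 4.93975
P₀ = 1/(9.61390 + 4.93975) = 1/14.55364 = 0.068711

Final: 0.068711


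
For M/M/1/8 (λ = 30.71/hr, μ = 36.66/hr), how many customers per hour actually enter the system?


ρ = 0.8377; P_K = (1−ρ)ρ^8/(1−ρ^9) = 0.049390
λ_eff = λ(1 − P_K) = 30.71·(1 − 0.049390) = 30.71·0.950610 = 29.1932 /hr

Final: 29.1932 /hr


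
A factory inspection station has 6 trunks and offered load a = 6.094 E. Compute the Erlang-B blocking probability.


B(c,a) = (a^c/c!) / Σ_{k=0}^{c} a^k/k!
a^6/6! = 71.134814
Σ terms (k=0..6): 1.00000 + 6.09400 + 18.56842 + 37.71865 + 57.46436 + 70.03756 + 71.13481 = 262.017796
B = 71.134814/262.017796 = 0.271488

Final: 0.271488


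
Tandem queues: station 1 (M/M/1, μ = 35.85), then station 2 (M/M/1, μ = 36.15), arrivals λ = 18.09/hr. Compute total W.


Each node sees arrival rate λ = 18.09/hr (tandem ⇒ throughput preserved).
W₁ = 1/(μ₁−λ) = 1/(35.85−18.09) = 0.05631 hr
W₂ = 1/(μ₂−λ) = 1/(36.15−18.09) = 0.05537 hr
W_total = W₁ + W₂ = 0.05631 + 0.05537 = 0.11168 hr

Final: 0.11168 hr


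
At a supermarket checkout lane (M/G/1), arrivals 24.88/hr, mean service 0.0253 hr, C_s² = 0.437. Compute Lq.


ρ = λ·E[S] = 24.88·0.0253 = 0.6295
Lq = ρ²(1+C_s²)/(2(1−ρ)) = 0.3962·(1+0.437)/(2·0.3705)
= 0.3962·1.4370/0.7411 = 0.76831

Final: 0.76831


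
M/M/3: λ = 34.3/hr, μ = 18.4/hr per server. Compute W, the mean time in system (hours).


a = 1.8641; ρ = 0.6214; P₀ = 0.134172
Lq = P₀·a^c·ρ/(c!(1−ρ)²) = 0.62789
Wq = Lq/λ = 0.62789/34.3 = 0.01831 hr
W = Wq + 1/μ = 0.01831 + 0.05435 = 0.07265 hr

Final: 0.07265 hr


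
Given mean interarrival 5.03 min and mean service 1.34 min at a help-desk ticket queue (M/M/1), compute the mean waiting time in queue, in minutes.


λ = 60/5.03 = 11.9284 /hr
μ = 60/1.34 = 44.7761 /hr
ρ = λ/μ = 11.9284/44.7761 = 0.2664
Wq = ρ/(μ−λ) = 0.2664/(44.7761−11.9284) = 0.008110 hr
In minutes: 0.008110·60 = 0.4866 min

Final: 0.4866 min


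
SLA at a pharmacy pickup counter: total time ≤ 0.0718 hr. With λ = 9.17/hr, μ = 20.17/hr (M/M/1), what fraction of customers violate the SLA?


W ~ Exponential(μ−λ) for M/M/1.
μ − λ = 20.17 − 9.17 = 11.0000
P(W > t) = e^{−(μ−λ)t} = e^{−0.7898} = 0.453936

Final: 0.453936


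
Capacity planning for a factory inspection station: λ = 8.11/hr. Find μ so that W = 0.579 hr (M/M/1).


W = 1/(μ−λ) ⇒ μ − λ = 1/W = 1/0.579 = 1.7271
μ = λ + 1/W = 8.11 + 1.7271 = 9.8371 per hr

Final: 9.8371 /hr


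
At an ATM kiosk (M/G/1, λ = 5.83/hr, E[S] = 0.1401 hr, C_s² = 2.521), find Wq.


ρ = λ·E[S] = 5.83·0.1401 = 0.8168
E[S²] = E[S]²(1+C_s²) = 0.1401²·(1+2.521) = 0.069110
Wq = λ·E[S²]/(2(1−ρ)) = 5.83·0.069110/(2·0.1832) = 1.09955 hr

Final: 1.09955 hr


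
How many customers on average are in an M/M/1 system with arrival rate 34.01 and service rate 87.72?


ρ = λ/μ = 34.01/87.72 = 0.3877
L = ρ/(1−ρ) = 0.3877/(1 − 0.3877) = 0.3877/0.6123 = 0.6332

Final: 0.6332


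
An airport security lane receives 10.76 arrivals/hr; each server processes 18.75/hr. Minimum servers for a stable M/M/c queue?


Stability requires cμ > λ ⇔ c > λ/μ.
λ/μ = 10.76/18.75 = 0.5739
Minimum integer c = ⌊0.5739⌋ + 1 = 1
Check: 1·18.75 = 18.75 > 10.76, while 0·18.75 = 0.00 ≤ 10.76

Final: 1 servers


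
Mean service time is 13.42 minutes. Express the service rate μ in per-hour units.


μ = 1/(service time) in consistent units.
1 hour = 60 min, so μ = 60/13.42 = 4.4709 per hour

Final: 4.4709 /hr


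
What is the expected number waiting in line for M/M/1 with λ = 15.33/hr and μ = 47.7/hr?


ρ = 15.33/47.7 = 0.3214
Lq = ρ²/(1−ρ) = 0.1033/0.6786 = 0.1522

Final: 0.1522


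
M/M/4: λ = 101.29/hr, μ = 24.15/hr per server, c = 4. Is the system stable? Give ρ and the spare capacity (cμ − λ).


Total capacity cμ = 4·24.15 = 96.60/hr
ρ = λ/(cμ) = 101.29/96.60 = 1.0486
Stable ⇔ ρ < 1: NO
Spare capacity = cμ − λ = 96.60 − 101.29 = -4.69/hr

Final: ρ = 1.0486; unstable; margin = -4.69/hr


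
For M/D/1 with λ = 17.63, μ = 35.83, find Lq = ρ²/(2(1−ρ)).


ρ = 17.63/35.83 = 0.4920
M/D/1: Lq = ρ²/(2(1−ρ)) = 0.2421/(2·0.5080) = 0.23832

Final: 0.23832


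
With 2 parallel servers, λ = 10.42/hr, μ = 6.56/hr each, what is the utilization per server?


ρ = λ/(cμ) = 10.42/(2·6.56) = 10.42/13.12 = 0.7942

Final: 0.7942


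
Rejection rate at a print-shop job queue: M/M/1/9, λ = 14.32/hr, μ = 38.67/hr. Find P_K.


ρ = λ/μ = 14.32/38.67 = 0.3703
P_K = (1−ρ)ρ^K/(1−ρ^(K+1)) = (0.6297·0.0001310)/(1 − 0.00004849)
= 0.00008246/0.999952 = 0.00008246

Final: 0.00008246


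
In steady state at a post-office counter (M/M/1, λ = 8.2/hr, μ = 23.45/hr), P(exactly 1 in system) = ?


ρ = 8.2/23.45 = 0.3497
P_n = (1−ρ)·ρ^n = (1 − 0.3497)·0.3497^1 = 0.6503·0.349680 = 0.227404

Final: 0.227404


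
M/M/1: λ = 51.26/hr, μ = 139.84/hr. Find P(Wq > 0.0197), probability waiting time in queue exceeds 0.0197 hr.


ρ = 51.26/139.84 = 0.3666
P(Wq > t) = ρ·e^{−(μ−λ)t} = 0.3666·e^{−1.7450}
= 0.3666·0.174640 = 0.064017

Final: 0.064017


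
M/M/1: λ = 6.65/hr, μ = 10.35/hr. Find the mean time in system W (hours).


W = 1/(μ−λ) = 1/(10.35 − 6.65) = 1/3.70 = 0.2703 hr

Final: 0.2703 hr


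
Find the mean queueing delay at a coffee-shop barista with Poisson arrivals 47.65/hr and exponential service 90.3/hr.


ρ = 47.65/90.3 = 0.5277
Wq = ρ/(μ−λ) = 0.5277/(90.3 − 47.65) = 0.5277/42.65 = 0.01237 hr

Final: 0.01237 hr


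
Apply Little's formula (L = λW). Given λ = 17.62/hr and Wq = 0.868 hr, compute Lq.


Lq = λWq = 17.62·0.868 = 15.2942

Final: 15.2942


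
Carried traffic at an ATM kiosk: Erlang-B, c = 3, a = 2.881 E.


B(3,2.881) = 0.331665 (Erlang-B)
Carried load = a(1 − B) = 2.881·(1 − 0.331665) = 2.881·0.668335 = 1.9255 E

Final: 1.9255 Erlangs


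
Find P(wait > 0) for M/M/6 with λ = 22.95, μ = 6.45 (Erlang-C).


a = λ/μ = 3.5581; ρ = a/6 = 0.5930
P₀ = 0.027209 (from M/M/c formula)
C(c,a) = [a^c/(c!(1−ρ))]·P₀ = [2029.26073/(720·0.4070)]·0.027209
= 6.92525·0.027209 = 0.188429

Final: 0.188429


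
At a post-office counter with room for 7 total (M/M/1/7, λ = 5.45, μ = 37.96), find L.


ρ = 5.45/37.96 = 0.1436
L = ρ[1 − (K+1)ρ^K + Kρ^(K+1)] / [(1−ρ)(1−ρ^(K+1))]
Numerator: 0.1436·(1 − 8·0.000001257 + 7·0.0000001805) = 0.143571
Denominator: (0.8564)·(1.000000) = 0.856428
L = 0.143571/0.856428 = 0.1676

Final: 0.1676


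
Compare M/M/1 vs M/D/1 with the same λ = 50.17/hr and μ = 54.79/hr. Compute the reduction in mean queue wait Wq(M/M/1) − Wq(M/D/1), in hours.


ρ = 50.17/54.79 = 0.9157
Wq(M/M/1) = ρ/(μ−λ) = 0.9157/4.62 = 0.19820 hr
Wq(M/D/1) = ρ/(2(μ−λ)) = 0.09910 hr
Savings = 0.19820 − 0.09910 = 0.09910 hr

Final: 0.09910 hr


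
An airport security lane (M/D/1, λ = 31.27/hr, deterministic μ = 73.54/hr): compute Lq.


ρ = 31.27/73.54 = 0.4252
M/D/1: Lq = ρ²/(2(1−ρ)) = 0.1808/(2·0.5748) = 0.15728

Final: 0.15728


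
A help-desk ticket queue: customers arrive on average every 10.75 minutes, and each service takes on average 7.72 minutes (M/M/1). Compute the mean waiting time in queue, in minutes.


λ = 60/10.75 = 5.5814 /hr
μ = 60/7.72 = 7.7720 /hr
ρ = λ/μ = 5.5814/7.7720 = 0.7181
Wq = ρ/(μ−λ) = 0.7181/(7.7720−5.5814) = 0.32782 hr
In minutes: 0.32782·60 = 19.669 min

Final: 19.669 min


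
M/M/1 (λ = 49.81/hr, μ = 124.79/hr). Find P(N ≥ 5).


ρ = 49.81/124.79 = 0.3992
P(N ≥ n) = ρ^n = 0.3992^5 = 0.010132

Final: 0.010132


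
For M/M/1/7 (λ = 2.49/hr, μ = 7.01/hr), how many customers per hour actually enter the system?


ρ = 0.3552; P_K = (1−ρ)ρ^7/(1−ρ^8) = 0.0004602
λ_eff = λ(1 − P_K) = 2.49·(1 − 0.0004602) = 2.49·0.999540 = 2.4889 /hr

Final: 2.4889 /hr


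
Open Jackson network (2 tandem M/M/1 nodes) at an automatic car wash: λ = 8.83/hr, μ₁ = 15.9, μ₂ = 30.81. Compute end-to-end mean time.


Each node sees arrival rate λ = 8.83/hr (tandem ⇒ throughput preserved).
W₁ = 1/(μ₁−λ) = 1/(15.9−8.83) = 0.14144 hr
W₂ = 1/(μ₂−λ) = 1/(30.81−8.83) = 0.04550 hr
W_total = W₁ + W₂ = 0.14144 + 0.04550 = 0.18694 hr

Final: 0.18694 hr


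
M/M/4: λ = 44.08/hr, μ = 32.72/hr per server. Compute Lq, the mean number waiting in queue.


a = λ/μ = 1.3472; ρ = a/4 = 0.3368
P₀ = 0.258458
Lq = P₀·a^c·ρ / (c!·(1−ρ)²) = 0.258458·3.29392·0.3368/(24·0.43984)
= 0.02716

Final: 0.02716


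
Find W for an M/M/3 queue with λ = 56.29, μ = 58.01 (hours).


a = 0.9703; ρ = 0.3234; P₀ = 0.375063
Lq = P₀·a^c·ρ/(c!(1−ρ)²) = 0.04036
Wq = Lq/λ = 0.04036/56.29 = 0.0007170 hr
W = Wq + 1/μ = 0.0007170 + 0.01724 = 0.01796 hr

Final: 0.01796 hr


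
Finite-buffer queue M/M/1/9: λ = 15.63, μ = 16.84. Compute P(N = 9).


ρ = λ/μ = 15.63/16.84 = 0.9281
P_K = (1−ρ)ρ^K/(1−ρ^(K+1)) = (0.07185·0.511154)/(1 − 0.474426)
= 0.036728/0.525574 = 0.069881

Final: 0.069881
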